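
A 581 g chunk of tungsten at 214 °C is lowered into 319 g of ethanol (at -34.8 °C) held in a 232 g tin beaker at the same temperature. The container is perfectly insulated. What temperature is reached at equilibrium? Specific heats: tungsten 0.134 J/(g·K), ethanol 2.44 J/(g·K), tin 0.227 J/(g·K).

T_f ≈ -13.5 °C

Setting the total heat transfer to zero:
581×0.134×(T − 214) + 319×2.44×(T − (-34.8)) + 232×0.227×(T − (-34.8)) = 0
77.85(T − 214) + 778.36(T − (-34.8)) + 52.66(T − (-34.8)) = 0
(77.85 + 778.36 + 52.66) T = 77.85×214 + 778.36×(-34.8) + 52.66×(-34.8)
T = -12259 / 908.88 = -13.5 °C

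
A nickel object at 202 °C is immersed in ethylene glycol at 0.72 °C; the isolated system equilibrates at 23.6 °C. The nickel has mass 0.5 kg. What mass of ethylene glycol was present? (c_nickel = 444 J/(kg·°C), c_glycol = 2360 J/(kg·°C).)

Heat lost by the nickel = heat gained by the glycol:
0.5×444×(202 − 23.6) = m×2360×(23.6 − 0.72)
53997 m = 39605  ⇒  m ≈ 0.7335 kg

m ≈ 0.733 kg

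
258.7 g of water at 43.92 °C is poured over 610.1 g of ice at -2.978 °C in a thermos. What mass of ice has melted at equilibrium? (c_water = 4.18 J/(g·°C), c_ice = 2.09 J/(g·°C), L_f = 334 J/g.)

Heat available from the water dropping to 0 °C: 258.7×4.18×43.92 = 47494 J.
Warming the ice to 0 °C takes 610.1×2.09×2.978 = 3797.3 J, leaving 43696 J for melting.
Melting all 610.1 g of ice would need 610.1×334 = 203773 J.
That's not enough to melt it all — equilibrium is at 0 °C with ice remaining.
Mass melted = 43696/334 ≈ 130.8 g.

m_melted ≈ 131 g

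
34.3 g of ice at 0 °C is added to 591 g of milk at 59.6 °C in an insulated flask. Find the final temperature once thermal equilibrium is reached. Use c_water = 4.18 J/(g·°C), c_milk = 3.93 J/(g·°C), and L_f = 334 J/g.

Let T be the final temperature. ΣQ_i = 0:
latent heat to melt: 34.3·334 = 11456
  meltwater 0→T: 34.3·4.18·T = 143.37 T
  milk cools: 591·3.93·(T − 59.6) = 2322.6(T − 59.6)
2466 T = 138429 − 11456 = 126973
T ≈ 51.49 °C. Since T > 0 °C, the all-ice-melts assumption holds.

T_f ≈ 51.5 °C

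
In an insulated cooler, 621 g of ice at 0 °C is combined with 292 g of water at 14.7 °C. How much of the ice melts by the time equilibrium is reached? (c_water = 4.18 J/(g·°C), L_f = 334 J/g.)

m_melted ≈ 53.7 g

Water can give up m c ΔT = 292×4.18×14.7 = 17942 J before reaching 0 °C.
To melt every bit of ice: 621×334 = 207414 J.
17942 J < 207414 J, so only part of the ice melts and the system sits at 0 °C.
m_melt = 17942 / L_f = 53.72 g.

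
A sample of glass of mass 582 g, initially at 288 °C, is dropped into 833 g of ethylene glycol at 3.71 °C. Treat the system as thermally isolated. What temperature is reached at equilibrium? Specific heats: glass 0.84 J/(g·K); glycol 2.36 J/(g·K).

T_f ≈ 60.3 °C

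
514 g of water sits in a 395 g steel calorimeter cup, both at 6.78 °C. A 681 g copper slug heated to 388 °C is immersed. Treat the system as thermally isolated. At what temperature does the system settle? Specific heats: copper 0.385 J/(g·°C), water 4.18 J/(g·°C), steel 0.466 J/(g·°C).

Setting the total heat transfer to zero:
681×0.385×(T − 388) + 514×4.18×(T − 6.78) + 395×0.466×(T − 6.78) = 0
262.19(T − 388) + 2148.5(T − 6.78) + 184.07(T − 6.78) = 0
(262.19 + 2148.5 + 184.07) T = 262.19×388 + 2148.5×6.78 + 184.07×6.78
T = 117543/2594.8 ≈ 45.30 °C

T_f ≈ 45.3 °C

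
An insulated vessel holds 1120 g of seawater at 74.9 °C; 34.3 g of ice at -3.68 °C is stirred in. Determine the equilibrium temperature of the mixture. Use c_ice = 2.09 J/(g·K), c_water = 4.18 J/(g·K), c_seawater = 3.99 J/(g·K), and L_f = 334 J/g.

T_f ≈ 70.0 °C

Energy balance with sensible and latent terms:
ice -3.68→0 °C: 34.3·2.09·3.68 = 263.81; latent heat to melt: 34.3·334 = 11456; warm the meltwater: 143.37 T; seawater cools: 1120·3.99·(T − 74.9) = 4468.8(T − 74.9)
4612.2 T = 334713 − 11720 = 322993
T ≈ 70.03 °C (positive, so assuming full melt was valid).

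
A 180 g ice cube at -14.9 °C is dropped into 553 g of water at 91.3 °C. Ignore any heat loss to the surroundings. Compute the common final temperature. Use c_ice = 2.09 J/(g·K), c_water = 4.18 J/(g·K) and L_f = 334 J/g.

T_f ≈ 47.4 °C

Energy balance with sensible and latent terms:
warm ice to 0 °C: 180×2.09×(0 − (-14.9)) = 5605.4; latent heat to melt: 180×334 = 60120; meltwater 0→T: 180×4.18×T = 752.4 T; water cools: 553×4.18×(T − 91.3) = 2311.5(T − 91.3)
3063.9 T = 211044 − 65725 = 145318
T ≈ 47.43 °C — above 0 °C, consistent with complete melting.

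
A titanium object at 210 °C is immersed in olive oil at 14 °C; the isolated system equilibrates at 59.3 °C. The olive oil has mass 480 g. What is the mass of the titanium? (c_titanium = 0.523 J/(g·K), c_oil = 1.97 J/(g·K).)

|Q_titanium| = |Q_oil|:
m×0.523×(210 − 59.3) = 480×1.97×(59.3 − 14)
78.82 m = 42836  ⇒  m ≈ 543.5 g

m ≈ 543 g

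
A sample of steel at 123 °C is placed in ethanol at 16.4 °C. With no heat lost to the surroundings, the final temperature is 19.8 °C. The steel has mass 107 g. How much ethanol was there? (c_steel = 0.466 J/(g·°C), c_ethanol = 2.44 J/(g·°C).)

m ≈ 620 g

Heat gained plus heat lost sum to zero:
107·0.466·(19.8 − 123) + m·2.44·(19.8 − 16.4) = 0
8.296 m = 5145.8
m = 5145.8/8.296 ≈ 620.3 g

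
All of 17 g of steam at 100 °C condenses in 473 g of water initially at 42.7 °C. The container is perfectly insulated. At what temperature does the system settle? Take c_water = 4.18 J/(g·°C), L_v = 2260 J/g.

T_f ≈ 63.4 °C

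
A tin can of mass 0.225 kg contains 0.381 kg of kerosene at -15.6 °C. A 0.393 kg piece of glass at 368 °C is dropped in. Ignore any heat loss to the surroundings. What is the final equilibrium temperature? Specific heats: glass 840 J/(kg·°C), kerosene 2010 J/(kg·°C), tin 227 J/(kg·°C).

Setting the total heat transfer to zero:
0.393*840*(T − 368) + 0.381*2010*(T − (-15.6)) + 0.225*227*(T − (-15.6)) = 0
330.12(T − 368) + 765.81(T − (-15.6)) + 51.08(T − (-15.6)) = 0
1147 T = 108741
T ≈ 94.80 °C

T_f ≈ 94.8 °C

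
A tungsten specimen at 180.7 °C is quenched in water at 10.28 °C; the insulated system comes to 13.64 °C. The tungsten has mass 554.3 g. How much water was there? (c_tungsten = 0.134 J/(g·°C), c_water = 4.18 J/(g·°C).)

Heat lost by the tungsten = heat gained by the water:
554.3·0.134·(180.7 − 13.64) = m·4.18·(13.64 − 10.28)
14.04 m = 12409  ⇒  m ≈ 883.5 g

m ≈ 884 g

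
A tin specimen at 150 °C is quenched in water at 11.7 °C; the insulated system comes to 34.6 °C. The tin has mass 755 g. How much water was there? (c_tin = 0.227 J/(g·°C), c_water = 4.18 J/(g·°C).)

m ≈ 207 g

Heat lost by the tin = heat gained by the water:
755×0.227×(150 − 34.6) = m×4.18×(34.6 − 11.7)
95.72 m = 19778  ⇒  m ≈ 206.6 g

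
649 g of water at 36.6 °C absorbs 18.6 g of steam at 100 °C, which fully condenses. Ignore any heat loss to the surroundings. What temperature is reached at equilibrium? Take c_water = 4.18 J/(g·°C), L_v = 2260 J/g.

Net heat exchanged in the isolated system is zero:
steam→water at 100 °C releases m L_v = 18.6×2260 = 42036
  condensate cools 100→T: 18.6×4.18×(T − 100) = 77.75(T − 100)
  original water: 2712.8(T − 36.6)
2790.6 T = 42036 + 7774.8 + 99289 = 149100
T ≈ 53.43 °C — below 100 °C, confirming all the steam condensed.

T_f ≈ 53.4 °C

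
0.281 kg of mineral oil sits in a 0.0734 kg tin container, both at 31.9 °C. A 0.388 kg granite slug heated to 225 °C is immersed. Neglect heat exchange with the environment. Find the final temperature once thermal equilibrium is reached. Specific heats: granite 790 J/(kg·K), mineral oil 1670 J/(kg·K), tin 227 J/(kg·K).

T_f ≈ 106.6 °C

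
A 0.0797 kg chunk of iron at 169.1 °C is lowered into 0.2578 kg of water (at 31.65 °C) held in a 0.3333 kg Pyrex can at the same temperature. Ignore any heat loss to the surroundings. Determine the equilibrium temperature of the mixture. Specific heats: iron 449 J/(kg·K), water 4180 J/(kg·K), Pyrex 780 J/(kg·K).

T_f ≈ 35.2 °C

Let T be the final temperature. ΣQ_i = 0:
0.0797·449·(T − 169.1) + 0.2578·4180·(T − 31.65) + 0.3333·780·(T − 31.65) = 0
35.79(T − 169.1) + 1077.6(T − 31.65) + 259.97(T − 31.65) = 0
1373.4 T = 48386
T = 48386 / 1373.4 = 35.2 °C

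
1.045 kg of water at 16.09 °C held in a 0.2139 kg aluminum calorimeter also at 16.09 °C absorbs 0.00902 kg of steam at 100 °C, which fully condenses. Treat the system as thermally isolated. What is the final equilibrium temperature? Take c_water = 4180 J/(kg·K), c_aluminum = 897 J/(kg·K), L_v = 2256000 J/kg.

T_f ≈ 21.2 °C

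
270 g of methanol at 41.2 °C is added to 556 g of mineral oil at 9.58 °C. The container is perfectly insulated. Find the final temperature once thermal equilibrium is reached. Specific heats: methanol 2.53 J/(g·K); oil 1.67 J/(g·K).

T_f ≈ 23.0 °C

Taking heat into each body as positive, Σ m c ΔT = 0:
270×2.53×(T − 41.2) + 556×1.67×(T − 9.58) = 0
(683.1 + 928.52) T = 683.1×41.2 + 928.52×9.58
T ≈ 22.98 °C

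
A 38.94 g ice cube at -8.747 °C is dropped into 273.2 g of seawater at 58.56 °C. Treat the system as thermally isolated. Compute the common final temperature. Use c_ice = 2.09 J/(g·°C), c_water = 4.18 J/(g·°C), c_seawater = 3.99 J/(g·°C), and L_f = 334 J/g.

Setting the total heat transfer to zero:
warm ice to 0 °C: 38.94×2.09×(0 − (-8.747)) = 711.87
  fusion: m_ice L_f = 38.94×334 = 13006
  warm the meltwater: 162.77 T
  seawater: 1090.1(T − 58.56)
1252.8 T = 63834 − 13718 = 50117
T ≈ 40.00 °C — above 0 °C, consistent with complete melting.

T_f ≈ 40.0 °C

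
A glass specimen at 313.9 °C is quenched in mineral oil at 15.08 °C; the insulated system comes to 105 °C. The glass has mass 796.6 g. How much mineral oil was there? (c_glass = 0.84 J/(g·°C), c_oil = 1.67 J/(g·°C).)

Net heat exchanged in the isolated system is zero:
796.6·0.84·(105 − 313.9) + m·1.67·(105 − 15.08) = 0
150.17 m = 139784
m = 139784/150.17 ≈ 930.9 g

m ≈ 931 g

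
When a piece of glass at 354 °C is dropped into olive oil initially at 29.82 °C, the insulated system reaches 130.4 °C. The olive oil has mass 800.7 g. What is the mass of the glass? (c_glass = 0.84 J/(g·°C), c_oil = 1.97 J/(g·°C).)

m ≈ 845 g

|Q_glass| = |Q_oil|:
m·0.84·(354 − 130.4) = 800.7·1.97·(130.4 − 29.82)
187.82 m = 158653  ⇒  m ≈ 844.7 g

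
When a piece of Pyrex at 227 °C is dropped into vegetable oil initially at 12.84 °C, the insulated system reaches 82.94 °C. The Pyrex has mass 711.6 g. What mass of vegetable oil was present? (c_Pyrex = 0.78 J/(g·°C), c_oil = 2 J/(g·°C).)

m ≈ 570 g

Let T be the final temperature. ΣQ_i = 0:
711.6×0.78×(82.94 − 227) + m×2×(82.94 − 12.84) = 0
140.2 m = 79960
m = 79960/140.2 ≈ 570.3 g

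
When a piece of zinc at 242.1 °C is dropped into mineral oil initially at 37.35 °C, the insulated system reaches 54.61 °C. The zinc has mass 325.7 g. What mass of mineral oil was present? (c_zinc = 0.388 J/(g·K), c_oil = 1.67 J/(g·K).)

m ≈ 822 g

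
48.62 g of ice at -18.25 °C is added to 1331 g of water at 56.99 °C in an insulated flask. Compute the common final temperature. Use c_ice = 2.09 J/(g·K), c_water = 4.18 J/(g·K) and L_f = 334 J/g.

Net heat exchanged in the isolated system is zero:
ice -18.25→0 °C: 48.62·2.09·18.25 = 1854.5
  melt ice: 48.62·334 = 16239
  meltwater 0→T: 48.62·4.18·T = 203.23 T
  water: 5563.6(T − 56.99)
5766.8 T = 317068 − 18094 = 298975
T ≈ 51.84 °C (positive, so assuming full melt was valid).

T_f ≈ 51.8 °C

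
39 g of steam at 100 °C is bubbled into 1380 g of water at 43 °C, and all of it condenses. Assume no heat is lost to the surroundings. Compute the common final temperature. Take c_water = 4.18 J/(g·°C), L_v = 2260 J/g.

T_f ≈ 59.4 °C

Taking heat into each body as positive, Σ m c ΔT = 0:
latent heat released on condensation: 39×2260 = 88140; condensed water 100 °C→T: 163.02(T − 100); water warms: 1380×4.18×(T − 43) = 5768.4(T − 43)
5931.4 T = 88140 + 16302 + 248041 = 352483
T ≈ 59.43 °C (< 100 °C, so full condensation is consistent).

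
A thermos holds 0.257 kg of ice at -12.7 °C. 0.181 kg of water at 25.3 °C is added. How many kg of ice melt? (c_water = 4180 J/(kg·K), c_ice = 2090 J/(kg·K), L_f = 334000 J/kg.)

Cooling the water to 0 °C releases 0.181×4180×25.3 = 19141 J.
Of that, 0.257×2090×12.7 = 6821.6 J goes to bring the ice to 0 °C, leaving 12320 J.
Fully melting the ice requires m_ice L_f = 0.257×334000 = 85838 J.
12320 J < 85838 J, so only part of the ice melts and the system sits at 0 °C.
m_melted×334000 = 12320  ⇒  m_melted ≈ 0.03689 kg.

m_melted ≈ 0.0369 kg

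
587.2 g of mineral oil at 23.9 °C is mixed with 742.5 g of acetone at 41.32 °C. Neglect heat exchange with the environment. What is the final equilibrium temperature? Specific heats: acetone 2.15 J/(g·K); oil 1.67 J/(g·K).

T_f ≈ 34.7 °C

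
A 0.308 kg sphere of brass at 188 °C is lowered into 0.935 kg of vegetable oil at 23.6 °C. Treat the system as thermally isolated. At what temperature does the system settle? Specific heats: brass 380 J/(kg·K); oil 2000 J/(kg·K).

Setting the total heat transfer to zero:
0.308*380*(T − 188) + 0.935*2000*(T − 23.6) = 0
1987 T = 66136
T ≈ 33.28 °C

T_f ≈ 33.3 °C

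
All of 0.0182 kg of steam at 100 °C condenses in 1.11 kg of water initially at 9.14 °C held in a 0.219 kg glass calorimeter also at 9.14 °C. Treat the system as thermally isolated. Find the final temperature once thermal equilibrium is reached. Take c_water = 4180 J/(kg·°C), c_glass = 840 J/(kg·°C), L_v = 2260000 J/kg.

Net heat exchanged in the isolated system is zero:
steam→water at 100 °C releases m L_v = 0.0182×2260000 = 41132
  condensed water 100 °C→T: 76.08(T − 100)
  water warms: 1.11×4180×(T − 9.14) = 4639.8(T − 9.14)
  cup: 183.96(T − 9.14)
4899.8 T = 41132 + 7607.6 + 44089 = 92829
T ≈ 18.95 °C (< 100 °C, so full condensation is consistent).

T_f ≈ 18.9 °C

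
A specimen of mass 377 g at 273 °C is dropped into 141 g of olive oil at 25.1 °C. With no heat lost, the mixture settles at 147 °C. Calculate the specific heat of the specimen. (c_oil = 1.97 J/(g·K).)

Heat lost by the specimen = heat gained by the oil:
377×c×(273 − 147) = 141×1.97×(147 − 25.1)
47502 c = 33860  ⇒  c ≈ 0.7128 J/(g·K)

c ≈ 0.713 J/(g·K)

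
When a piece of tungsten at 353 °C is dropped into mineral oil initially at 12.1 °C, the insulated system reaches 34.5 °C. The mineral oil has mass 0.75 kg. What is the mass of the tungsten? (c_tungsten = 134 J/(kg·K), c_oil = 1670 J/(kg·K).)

m ≈ 0.657 kg

|Q_tungsten| = |Q_oil|:
m×134×(353 − 34.5) = 0.75×1670×(34.5 − 12.1)
42679 m = 28056  ⇒  m ≈ 0.6574 kg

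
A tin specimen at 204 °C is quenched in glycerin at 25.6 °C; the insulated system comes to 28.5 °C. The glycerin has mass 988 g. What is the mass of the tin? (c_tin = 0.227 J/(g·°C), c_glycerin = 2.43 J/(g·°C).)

Heat lost by the tin = heat gained by the glycerin:
m·0.227·(204 − 28.5) = 988·2.43·(28.5 − 25.6)
39.84 m = 6962.4  ⇒  m ≈ 174.8 g

m ≈ 175 g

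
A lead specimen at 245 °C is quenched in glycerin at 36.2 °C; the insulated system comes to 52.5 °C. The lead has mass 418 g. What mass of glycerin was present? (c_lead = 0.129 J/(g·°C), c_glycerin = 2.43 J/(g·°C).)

m ≈ 262 g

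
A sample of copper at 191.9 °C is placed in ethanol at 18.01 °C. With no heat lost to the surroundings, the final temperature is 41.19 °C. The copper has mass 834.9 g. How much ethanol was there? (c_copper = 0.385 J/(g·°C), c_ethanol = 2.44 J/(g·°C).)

m ≈ 857 g

Net heat exchanged in the isolated system is zero:
834.9×0.385×(41.19 − 191.9) + m×2.44×(41.19 − 18.01) = 0
56.56 m = 48444
m = 48444/56.56 ≈ 856.5 g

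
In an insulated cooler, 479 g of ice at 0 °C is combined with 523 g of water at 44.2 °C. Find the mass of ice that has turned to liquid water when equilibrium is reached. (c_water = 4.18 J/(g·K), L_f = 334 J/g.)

Water can give up m c ΔT = 523×4.18×44.2 = 96627 J before reaching 0 °C.
Melting all 479 g of ice would need 479×334 = 159986 J.
That's not enough to melt it all — equilibrium is at 0 °C with ice remaining.
m_melt = 96627 / L_f = 289.3 g.

m_melted ≈ 289 g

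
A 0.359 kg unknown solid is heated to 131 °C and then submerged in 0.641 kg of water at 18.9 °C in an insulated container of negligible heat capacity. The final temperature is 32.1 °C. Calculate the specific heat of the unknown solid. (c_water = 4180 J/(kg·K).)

c ≈ 996 J/(kg·K)

Heat lost by the unknown solid = heat gained by the water:
0.359·c·(131 − 32.1) = 0.641·4180·(32.1 − 18.9)
35.51 c = 35368  ⇒  c ≈ 996.1 J/(kg·K)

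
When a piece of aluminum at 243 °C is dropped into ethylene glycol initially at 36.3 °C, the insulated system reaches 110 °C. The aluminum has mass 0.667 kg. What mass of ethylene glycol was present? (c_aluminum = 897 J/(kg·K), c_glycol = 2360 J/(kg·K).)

Let T be the final temperature. ΣQ_i = 0:
0.667·897·(110 − 243) + m·2360·(110 − 36.3) = 0
173932 m = 79574
m = 79574/173932 ≈ 0.4575 kg

m ≈ 0.457 kg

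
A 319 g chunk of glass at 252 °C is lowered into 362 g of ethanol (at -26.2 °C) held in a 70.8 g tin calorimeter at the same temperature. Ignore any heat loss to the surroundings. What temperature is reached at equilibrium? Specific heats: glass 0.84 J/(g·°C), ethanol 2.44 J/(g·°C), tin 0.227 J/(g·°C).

Energy conservation, ΣQ = 0:
319×0.84×(T − 252) + 362×2.44×(T − (-26.2)) + 70.8×0.227×(T − (-26.2)) = 0
1167.3 T = 43963
T ≈ 37.66 °C

T_f ≈ 37.7 °C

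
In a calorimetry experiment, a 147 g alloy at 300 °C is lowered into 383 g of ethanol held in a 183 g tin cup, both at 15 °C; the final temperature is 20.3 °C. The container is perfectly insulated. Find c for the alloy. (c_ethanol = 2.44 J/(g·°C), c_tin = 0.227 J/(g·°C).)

Let T be the final temperature. ΣQ_i = 0:
147·c·(20.3 − 300) + 383·2.44·(20.3 − 15) + 183·0.227·(20.3 − 15) = 0
-41116 c = -5173.1
c = -5173.1/-41116 ≈ 0.1258 J/(g·°C)

c ≈ 0.126 J/(g·°C)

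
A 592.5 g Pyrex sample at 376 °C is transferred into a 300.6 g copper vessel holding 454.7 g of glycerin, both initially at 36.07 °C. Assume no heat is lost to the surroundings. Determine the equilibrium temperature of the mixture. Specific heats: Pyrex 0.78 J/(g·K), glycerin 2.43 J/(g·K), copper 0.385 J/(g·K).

T_f ≈ 129.4 °C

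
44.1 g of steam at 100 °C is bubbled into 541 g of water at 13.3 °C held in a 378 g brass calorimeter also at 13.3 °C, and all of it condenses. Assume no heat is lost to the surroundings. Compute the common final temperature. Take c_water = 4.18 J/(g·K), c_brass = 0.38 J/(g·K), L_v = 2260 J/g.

Sum of m c ΔT and latent-heat terms is zero:
condense steam: −44.1×2260 = −99666
  condensed water 100 °C→T: 184.34(T − 100)
  original water: 2261.4(T − 13.3)
  cup: 143.64(T − 13.3)
2589.4 T = 99666 + 18434 + 31987 = 150087
T ≈ 57.96 °C — below 100 °C, confirming all the steam condensed.

T_f ≈ 58.0 °C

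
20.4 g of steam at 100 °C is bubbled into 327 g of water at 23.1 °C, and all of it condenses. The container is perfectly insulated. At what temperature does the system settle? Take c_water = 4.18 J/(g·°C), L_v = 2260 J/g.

T_f ≈ 59.4 °C

Heat gained plus heat lost sum to zero:
latent heat released on condensation: 20.4×2260 = 46104
  condensed water 100 °C→T: 85.27(T − 100)
  water warms: 327×4.18×(T − 23.1) = 1366.9(T − 23.1)
1452.1 T = 46104 + 8527.2 + 31574 = 86206
T ≈ 59.36 °C, under the boiling point, so the assumption holds.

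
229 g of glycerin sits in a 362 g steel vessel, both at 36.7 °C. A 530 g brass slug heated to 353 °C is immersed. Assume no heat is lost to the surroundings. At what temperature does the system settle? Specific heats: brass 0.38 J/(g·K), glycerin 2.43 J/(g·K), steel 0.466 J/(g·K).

T_f ≈ 105.5 °C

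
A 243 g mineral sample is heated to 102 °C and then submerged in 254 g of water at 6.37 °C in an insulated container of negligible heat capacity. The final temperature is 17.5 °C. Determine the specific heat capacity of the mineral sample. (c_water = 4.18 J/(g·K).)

c ≈ 0.575 J/(g·K)

Heat lost by the mineral sample = heat gained by the water:
243×c×(102 − 17.5) = 254×4.18×(17.5 − 6.37)
20534 c = 11817  ⇒  c ≈ 0.5755 J/(g·K)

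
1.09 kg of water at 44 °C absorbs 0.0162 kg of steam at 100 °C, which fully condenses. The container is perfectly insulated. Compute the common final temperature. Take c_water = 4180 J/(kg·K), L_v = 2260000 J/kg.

T_f ≈ 52.7 °C

Sum of m c ΔT and latent-heat terms is zero:
steam→water at 100 °C releases m L_v = 0.0162·2260000 = 36612
  condensate cools 100→T: 0.0162·4180·(T − 100) = 67.72(T − 100)
  original water: 4556.2(T − 44)
4623.9 T = 36612 + 6771.6 + 200473 = 243856
T ≈ 52.74 °C, under the boiling point, so the assumption holds.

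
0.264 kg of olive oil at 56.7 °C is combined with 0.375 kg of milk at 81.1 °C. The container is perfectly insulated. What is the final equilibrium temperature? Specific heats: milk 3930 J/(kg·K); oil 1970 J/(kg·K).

T_f ≈ 74.7 °C

Taking heat into each body as positive, Σ m c ΔT = 0:
0.375·3930·(T − 81.1) + 0.264·1970·(T − 56.7) = 0
1473.8(T − 81.1) + 520.08(T − 56.7) = 0
1993.8 T = 149010
T = 149010/1993.8 ≈ 74.74 °C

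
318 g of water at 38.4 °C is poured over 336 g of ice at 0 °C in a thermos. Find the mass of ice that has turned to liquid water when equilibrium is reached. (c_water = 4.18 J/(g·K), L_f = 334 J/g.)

m_melted ≈ 153 g

Cooling the water to 0 °C releases 318×4.18×38.4 = 51043 J.
Melting all 336 g of ice would need 336×334 = 112224 J.
That's not enough to melt it all — equilibrium is at 0 °C with ice remaining.
m_melted×334 = 51043  ⇒  m_melted ≈ 152.8 g.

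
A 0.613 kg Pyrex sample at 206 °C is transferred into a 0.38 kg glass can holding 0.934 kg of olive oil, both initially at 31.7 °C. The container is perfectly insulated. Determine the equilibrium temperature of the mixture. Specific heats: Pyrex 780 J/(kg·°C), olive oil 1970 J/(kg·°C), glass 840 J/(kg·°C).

Setting the total heat transfer to zero:
0.613·780·(T − 206) + 0.934·1970·(T − 31.7) + 0.38·840·(T − 31.7) = 0
478.14(T − 206) + 1840(T − 31.7) + 319.2(T − 31.7) = 0
(478.14 + 1840 + 319.2) T = 478.14·206 + 1840·31.7 + 319.2·31.7
T ≈ 63.30 °C

T_f ≈ 63.3 °C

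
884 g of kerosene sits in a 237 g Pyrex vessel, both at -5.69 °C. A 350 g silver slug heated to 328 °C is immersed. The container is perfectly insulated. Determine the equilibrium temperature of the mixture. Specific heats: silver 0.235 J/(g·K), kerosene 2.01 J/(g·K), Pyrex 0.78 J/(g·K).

T_f ≈ 7.7 °C

Energy conservation, ΣQ = 0:
350·0.235·(T − 328) + 884·2.01·(T − (-5.69)) + 237·0.78·(T − (-5.69)) = 0
82.25(T − 328) + 1776.8(T − (-5.69)) + 184.86(T − (-5.69)) = 0
(82.25 + 1776.8 + 184.86) T = 82.25·328 + 1776.8·(-5.69) + 184.86·(-5.69)
T = 15816 / 2043.9 = 7.74 °C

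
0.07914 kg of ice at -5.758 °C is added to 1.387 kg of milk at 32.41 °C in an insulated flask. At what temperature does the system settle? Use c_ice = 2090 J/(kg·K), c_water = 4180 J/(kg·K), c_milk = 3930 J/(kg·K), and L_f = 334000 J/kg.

Taking heat into each body as positive, Σ m c ΔT = 0:
ice -5.758→0 °C: 0.07914·2090·5.758 = 952.39; latent heat to melt: 0.07914·334000 = 26433; warm the meltwater: 330.81 T; milk cools: 1.387·3930·(T − 32.41) = 5450.9(T − 32.41)
5781.7 T = 176664 − 27385 = 149279
T ≈ 25.82 °C — above 0 °C, consistent with complete melting.

T_f ≈ 25.8 °C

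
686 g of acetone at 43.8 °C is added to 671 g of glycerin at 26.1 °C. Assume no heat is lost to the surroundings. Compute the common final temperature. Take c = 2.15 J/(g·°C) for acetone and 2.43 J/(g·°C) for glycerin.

Heat lost by the acetone equals heat gained by the glycerin:
686·2.15·(43.8 − T) = 671·2.43·(T − 26.1)
1474.9(43.8 − T) = 1630.5(T − 26.1)
3105.4 T = 107157  ⇒  T ≈ 34.51 °C

T_f ≈ 34.5 °C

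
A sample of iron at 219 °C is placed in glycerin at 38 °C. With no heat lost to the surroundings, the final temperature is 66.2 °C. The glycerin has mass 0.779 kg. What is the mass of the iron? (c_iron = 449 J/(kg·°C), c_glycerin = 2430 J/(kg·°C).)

m ≈ 0.778 kg

|Q_iron| = |Q_glycerin|:
m·449·(219 − 66.2) = 0.779·2430·(66.2 − 38)
68607 m = 53382  ⇒  m ≈ 0.7781 kg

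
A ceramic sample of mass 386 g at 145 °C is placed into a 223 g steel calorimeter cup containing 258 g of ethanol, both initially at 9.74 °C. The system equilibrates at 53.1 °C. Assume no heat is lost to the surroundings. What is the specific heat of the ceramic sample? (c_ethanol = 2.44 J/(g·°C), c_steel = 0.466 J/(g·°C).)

c ≈ 0.896 J/(g·°C)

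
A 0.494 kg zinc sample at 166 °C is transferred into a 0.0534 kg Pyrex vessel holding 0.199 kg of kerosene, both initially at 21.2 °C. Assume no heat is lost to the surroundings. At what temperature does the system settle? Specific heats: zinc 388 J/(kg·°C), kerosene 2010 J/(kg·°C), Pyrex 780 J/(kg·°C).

T_f ≈ 65.0 °C

Conservation of energy gives ΣQ = 0:
0.494*388*(T − 166) + 0.199*2010*(T − 21.2) + 0.0534*780*(T − 21.2) = 0
191.67(T − 166) + 399.99(T − 21.2) + 41.65(T − 21.2) = 0
633.31 T = 41180
T = 41180/633.31 ≈ 65.02 °C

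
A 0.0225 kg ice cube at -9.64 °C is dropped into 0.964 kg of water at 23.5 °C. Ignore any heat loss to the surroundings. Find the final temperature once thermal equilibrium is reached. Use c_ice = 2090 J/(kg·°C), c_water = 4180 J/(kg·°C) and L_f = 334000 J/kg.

Energy balance with sensible and latent terms:
ice -9.64→0 °C: 0.0225×2090×9.64 = 453.32
  fusion: m_ice L_f = 0.0225×334000 = 7515
  warm the meltwater: 94.05 T
  water cools: 0.964×4180×(T − 23.5) = 4029.5(T − 23.5)
4123.6 T = 94694 − 7968.3 = 86725
T ≈ 21.03 °C — above 0 °C, consistent with complete melting.

T_f ≈ 21.0 °C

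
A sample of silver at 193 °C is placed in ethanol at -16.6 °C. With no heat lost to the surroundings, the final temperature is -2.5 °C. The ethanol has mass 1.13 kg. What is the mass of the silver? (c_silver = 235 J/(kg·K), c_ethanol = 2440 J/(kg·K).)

Heat lost by the silver = heat gained by the ethanol:
m·235·(193 − -2.5) = 1.13·2440·(-2.5 − (-16.6))
45942 m = 38877  ⇒  m ≈ 0.8462 kg

m ≈ 0.846 kg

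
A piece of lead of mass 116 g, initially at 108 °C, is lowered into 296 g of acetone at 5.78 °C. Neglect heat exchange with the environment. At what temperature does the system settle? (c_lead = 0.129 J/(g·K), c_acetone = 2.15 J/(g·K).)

T_f is the heat-capacity-weighted average of the initial temperatures:
T_f = (14.96·108 + 636.4·5.78) / (14.96 + 636.4)
    = 5294.5 / 651.36 ≈ 8.13 °C

T_f ≈ 8.1 °C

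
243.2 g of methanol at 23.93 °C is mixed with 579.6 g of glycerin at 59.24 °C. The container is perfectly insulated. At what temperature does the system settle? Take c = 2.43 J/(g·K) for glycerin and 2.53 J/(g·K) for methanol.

Energy conservation, ΣQ = 0:
579.6*2.43*(T − 59.24) + 243.2*2.53*(T − 23.93) = 0
1408.4(T − 59.24) + 615.3(T − 23.93) = 0
(1408.4 + 615.3) T = 1408.4*59.24 + 615.3*23.93
T = 98159/2023.7 ≈ 48.50 °C

T_f ≈ 48.5 °C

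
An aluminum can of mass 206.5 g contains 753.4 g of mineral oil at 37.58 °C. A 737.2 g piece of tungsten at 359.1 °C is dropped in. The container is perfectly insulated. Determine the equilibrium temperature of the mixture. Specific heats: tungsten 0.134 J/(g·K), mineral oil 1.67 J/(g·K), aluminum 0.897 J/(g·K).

T_f ≈ 58.2 °C

Net heat exchanged in the isolated system is zero:
737.2×0.134×(T − 359.1) + 753.4×1.67×(T − 37.58) + 206.5×0.897×(T − 37.58) = 0
98.78(T − 359.1) + 1258.2(T − 37.58) + 185.23(T − 37.58) = 0
1542.2 T = 89717
T = 89717 / 1542.2 = 58.2 °C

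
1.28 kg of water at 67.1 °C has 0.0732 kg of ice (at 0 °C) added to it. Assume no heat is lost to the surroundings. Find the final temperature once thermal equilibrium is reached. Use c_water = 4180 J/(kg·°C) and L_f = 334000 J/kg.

Net heat exchanged in the isolated system is zero:
melt ice: 0.0732×334000 = 24449
  meltwater 0→T: 0.0732×4180×T = 305.98 T
  water cools: 1.28×4180×(T − 67.1) = 5350.4(T − 67.1)
5656.4 T = 359012 − 24449 = 334563
T ≈ 59.15 °C. Since T > 0 °C, the all-ice-melts assumption holds.

T_f ≈ 59.1 °C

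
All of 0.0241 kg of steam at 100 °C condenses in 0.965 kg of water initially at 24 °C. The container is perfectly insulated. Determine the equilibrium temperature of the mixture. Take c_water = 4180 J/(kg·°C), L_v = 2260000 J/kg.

T_f ≈ 39.0 °C

Conservation of energy gives ΣQ = 0:
steam→water at 100 °C releases m L_v = 0.0241·2260000 = 54466; condensate cools 100→T: 0.0241·4180·(T − 100) = 100.74(T − 100); original water: 4033.7(T − 24)
4134.4 T = 54466 + 10074 + 96809 = 161349
T ≈ 39.03 °C — below 100 °C, confirming all the steam condensed.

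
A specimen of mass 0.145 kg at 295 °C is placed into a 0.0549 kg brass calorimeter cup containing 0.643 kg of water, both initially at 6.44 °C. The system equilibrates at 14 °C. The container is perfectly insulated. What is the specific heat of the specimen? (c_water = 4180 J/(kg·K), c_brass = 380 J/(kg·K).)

c ≈ 503 J/(kg·K)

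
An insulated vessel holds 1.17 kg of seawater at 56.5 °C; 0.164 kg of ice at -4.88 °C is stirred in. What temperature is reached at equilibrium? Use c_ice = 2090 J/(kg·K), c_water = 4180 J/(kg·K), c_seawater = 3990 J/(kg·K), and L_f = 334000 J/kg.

Setting the total heat transfer to zero:
warm ice to 0 °C: 0.164×2090×(0 − (-4.88)) = 1672.7
  fusion: m_ice L_f = 0.164×334000 = 54776
  meltwater 0→T: 0.164×4180×T = 685.52 T
  seawater: 4668.3(T − 56.5)
5353.8 T = 263759 − 56449 = 207310
T ≈ 38.72 °C. Since T > 0 °C, the all-ice-melts assumption holds.

T_f ≈ 38.7 °C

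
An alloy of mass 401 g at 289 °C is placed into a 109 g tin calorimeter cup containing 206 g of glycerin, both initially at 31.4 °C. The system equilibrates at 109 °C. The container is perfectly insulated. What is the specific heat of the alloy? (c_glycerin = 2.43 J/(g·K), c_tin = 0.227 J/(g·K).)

c ≈ 0.565 J/(g·K)

Taking heat into each body as positive, Σ m c ΔT = 0:
401·c·(109 − 289) + 206·2.43·(109 − 31.4) + 109·0.227·(109 − 31.4) = 0
-72180 c = -40765
c = -40765/-72180 ≈ 0.5648 J/(g·K)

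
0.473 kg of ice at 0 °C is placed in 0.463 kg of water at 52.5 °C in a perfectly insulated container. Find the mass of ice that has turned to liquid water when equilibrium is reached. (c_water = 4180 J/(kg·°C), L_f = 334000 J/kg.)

Cooling the water to 0 °C releases 0.463×4180×52.5 = 101605 J.
Melting all 0.473 kg of ice would need 0.473×334000 = 157982 J.
101605 J < 157982 J, so only part of the ice melts and the system sits at 0 °C.
m_melted×334000 = 101605  ⇒  m_melted ≈ 0.3042 kg.

m_melted ≈ 0.304 kg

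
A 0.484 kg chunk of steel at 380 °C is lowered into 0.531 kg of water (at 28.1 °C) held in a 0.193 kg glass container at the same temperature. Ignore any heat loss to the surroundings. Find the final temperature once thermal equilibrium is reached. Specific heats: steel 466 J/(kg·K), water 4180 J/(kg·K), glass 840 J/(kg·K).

Net heat exchanged in the isolated system is zero:
0.484×466×(T − 380) + 0.531×4180×(T − 28.1) + 0.193×840×(T − 28.1) = 0
2607.2 T = 152632
T = 152632/2607.2 ≈ 58.54 °C

T_f ≈ 58.5 °C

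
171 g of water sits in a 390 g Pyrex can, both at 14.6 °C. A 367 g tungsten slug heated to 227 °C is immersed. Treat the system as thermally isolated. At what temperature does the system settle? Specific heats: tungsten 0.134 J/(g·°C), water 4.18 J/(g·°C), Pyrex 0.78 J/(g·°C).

T_f is the heat-capacity-weighted average of the initial temperatures:
T_f = (49.18×227 + 714.78×14.6 + 304.2×14.6) / (49.18 + 714.78 + 304.2)
    = 26041 / 1068.2 ≈ 24.38 °C

T_f ≈ 24.4 °C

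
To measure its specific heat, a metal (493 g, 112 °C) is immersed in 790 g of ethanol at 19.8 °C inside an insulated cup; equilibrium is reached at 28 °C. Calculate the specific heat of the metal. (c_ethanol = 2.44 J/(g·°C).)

Net heat exchanged in the isolated system is zero:
493×c×(28 − 112) + 790×2.44×(28 − 19.8) = 0
-41412 c = -15806
c = -15806/-41412 ≈ 0.3817 J/(g·°C)

c ≈ 0.382 J/(g·°C)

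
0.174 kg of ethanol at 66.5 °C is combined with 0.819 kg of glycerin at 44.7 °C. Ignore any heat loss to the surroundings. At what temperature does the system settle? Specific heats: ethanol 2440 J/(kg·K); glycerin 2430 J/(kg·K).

T_f ≈ 48.5 °C

Net heat exchanged in the isolated system is zero:
0.174*2440*(T − 66.5) + 0.819*2430*(T − 44.7) = 0
424.56(T − 66.5) + 1990.2(T − 44.7) = 0
2414.7 T = 117194
T = 117194 / 2414.7 = 48.5 °C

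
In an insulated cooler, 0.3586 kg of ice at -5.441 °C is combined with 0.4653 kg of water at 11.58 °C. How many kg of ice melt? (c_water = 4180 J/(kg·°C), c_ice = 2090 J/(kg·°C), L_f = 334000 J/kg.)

m_melted ≈ 0.0552 kg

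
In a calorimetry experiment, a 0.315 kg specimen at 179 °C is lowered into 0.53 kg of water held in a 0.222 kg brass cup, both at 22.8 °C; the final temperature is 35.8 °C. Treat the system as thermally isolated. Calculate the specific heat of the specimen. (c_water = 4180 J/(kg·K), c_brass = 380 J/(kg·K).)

Let T be the final temperature. ΣQ_i = 0:
0.315·c·(35.8 − 179) + 0.53·4180·(35.8 − 22.8) + 0.222·380·(35.8 − 22.8) = 0
-45.11 c = -29897
c = -29897/-45.11 ≈ 662.8 J/(kg·K)

c ≈ 663 J/(kg·K)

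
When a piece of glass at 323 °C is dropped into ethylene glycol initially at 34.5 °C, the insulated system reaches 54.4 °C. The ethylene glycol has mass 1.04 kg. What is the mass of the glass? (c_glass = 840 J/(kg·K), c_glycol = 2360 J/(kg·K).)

m ≈ 0.216 kg

Heat gained plus heat lost sum to zero:
m·840·(54.4 − 323) + 1.04·2360·(54.4 − 34.5) = 0
-225624 m = -48843
m = -48843/-225624 ≈ 0.2165 kg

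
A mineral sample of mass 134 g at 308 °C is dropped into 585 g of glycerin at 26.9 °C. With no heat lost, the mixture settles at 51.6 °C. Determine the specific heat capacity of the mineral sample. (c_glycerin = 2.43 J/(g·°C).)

c ≈ 1.02 J/(g·°C)

Heat lost by the mineral sample = heat gained by the glycerin:
134×c×(308 − 51.6) = 585×2.43×(51.6 − 26.9)
34358 c = 35112  ⇒  c ≈ 1.022 J/(g·°C)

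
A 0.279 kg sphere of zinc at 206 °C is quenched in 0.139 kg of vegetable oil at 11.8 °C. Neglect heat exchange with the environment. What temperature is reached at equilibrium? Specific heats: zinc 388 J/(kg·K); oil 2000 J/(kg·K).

T_f ≈ 66.2 °C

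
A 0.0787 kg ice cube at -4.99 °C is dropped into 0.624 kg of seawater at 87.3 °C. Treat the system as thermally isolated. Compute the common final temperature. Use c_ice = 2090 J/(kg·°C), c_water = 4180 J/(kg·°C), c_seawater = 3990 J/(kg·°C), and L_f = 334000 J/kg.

Energy conservation, ΣQ = 0:
ice -4.99→0 °C: 0.0787·2090·4.99 = 820.77
  melt ice: 0.0787·334000 = 26286
  meltwater 0→T: 0.0787·4180·T = 328.97 T
  seawater: 2489.8(T − 87.3)
2818.7 T = 217356 − 27107 = 190249
T ≈ 67.49 °C (positive, so assuming full melt was valid).

T_f ≈ 67.5 °C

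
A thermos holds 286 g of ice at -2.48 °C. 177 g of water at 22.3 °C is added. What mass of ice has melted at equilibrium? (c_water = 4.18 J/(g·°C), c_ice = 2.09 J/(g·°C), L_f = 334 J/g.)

Water can give up m c ΔT = 177×4.18×22.3 = 16499 J before reaching 0 °C.
Of that, 286×2.09×2.48 = 1482.4 J goes to bring the ice to 0 °C, leaving 15016 J.
To melt every bit of ice: 286×334 = 95524 J.
Since 15016 < 95524 J, not all the ice melts; equilibrium is at 0 °C.
Mass melted = 15016/334 ≈ 44.96 g.

m_melted ≈ 45 g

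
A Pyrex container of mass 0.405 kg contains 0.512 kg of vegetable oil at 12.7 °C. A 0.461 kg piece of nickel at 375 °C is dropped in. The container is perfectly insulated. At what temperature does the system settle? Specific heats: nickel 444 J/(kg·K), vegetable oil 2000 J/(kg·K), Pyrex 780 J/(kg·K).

T_f ≈ 60.7 °C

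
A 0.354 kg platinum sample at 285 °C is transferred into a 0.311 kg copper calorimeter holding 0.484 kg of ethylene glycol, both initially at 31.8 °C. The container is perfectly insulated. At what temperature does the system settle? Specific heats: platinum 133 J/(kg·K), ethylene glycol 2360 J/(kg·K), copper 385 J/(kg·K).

Net heat exchanged in the isolated system is zero:
0.354*133*(T − 285) + 0.484*2360*(T − 31.8) + 0.311*385*(T − 31.8) = 0
(47.08 + 1142.2 + 119.73) T = 47.08*285 + 1142.2*31.8 + 119.73*31.8
T ≈ 40.91 °C

T_f ≈ 40.9 °C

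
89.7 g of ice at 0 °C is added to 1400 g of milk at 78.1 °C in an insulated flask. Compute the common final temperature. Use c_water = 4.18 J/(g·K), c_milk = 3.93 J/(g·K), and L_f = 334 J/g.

Energy conservation, ΣQ = 0:
melt ice: 89.7·334 = 29960
  warm the meltwater: 374.95 T
  milk cools: 1400·3.93·(T − 78.1) = 5502(T − 78.1)
5876.9 T = 429706 − 29960 = 399746
T ≈ 68.02 °C (positive, so assuming full melt was valid).

T_f ≈ 68.0 °C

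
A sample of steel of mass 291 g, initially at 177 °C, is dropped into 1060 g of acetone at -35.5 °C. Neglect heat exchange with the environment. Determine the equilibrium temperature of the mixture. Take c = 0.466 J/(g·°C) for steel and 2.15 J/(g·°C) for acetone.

T_f ≈ -23.6 °C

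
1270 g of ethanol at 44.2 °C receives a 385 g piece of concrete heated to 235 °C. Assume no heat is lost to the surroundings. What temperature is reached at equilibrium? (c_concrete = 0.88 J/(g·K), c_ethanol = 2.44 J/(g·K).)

T_f = Σ m_i c_i T_i / Σ m_i c_i:
T_f = (338.8×235 + 3098.8×44.2) / (338.8 + 3098.8)
    = 216585 / 3437.6 ≈ 63.00 °C

T_f ≈ 63.0 °C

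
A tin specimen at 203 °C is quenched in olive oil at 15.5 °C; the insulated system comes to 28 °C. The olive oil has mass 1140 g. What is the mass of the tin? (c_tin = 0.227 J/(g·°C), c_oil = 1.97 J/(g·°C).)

m ≈ 707 g

|Q_tin| = |Q_oil|:
m·0.227·(203 − 28) = 1140·1.97·(28 − 15.5)
39.73 m = 28073  ⇒  m ≈ 706.7 g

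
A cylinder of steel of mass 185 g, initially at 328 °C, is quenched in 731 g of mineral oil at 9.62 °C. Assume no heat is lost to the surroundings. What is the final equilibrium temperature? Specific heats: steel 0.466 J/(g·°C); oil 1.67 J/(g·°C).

T_f ≈ 30.6 °C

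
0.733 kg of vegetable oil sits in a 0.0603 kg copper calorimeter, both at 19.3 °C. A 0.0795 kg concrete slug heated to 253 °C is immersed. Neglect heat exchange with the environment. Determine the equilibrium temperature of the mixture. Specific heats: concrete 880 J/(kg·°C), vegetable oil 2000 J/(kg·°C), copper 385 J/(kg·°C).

T_f ≈ 29.8 °C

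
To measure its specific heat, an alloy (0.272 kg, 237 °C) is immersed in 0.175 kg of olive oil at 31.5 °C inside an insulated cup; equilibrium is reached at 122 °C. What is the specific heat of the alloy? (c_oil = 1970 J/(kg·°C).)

Heat lost by the alloy = heat gained by the oil:
0.272×c×(237 − 122) = 0.175×1970×(122 − 31.5)
31.28 c = 31200  ⇒  c ≈ 997.4 J/(kg·°C)

c ≈ 997 J/(kg·°C)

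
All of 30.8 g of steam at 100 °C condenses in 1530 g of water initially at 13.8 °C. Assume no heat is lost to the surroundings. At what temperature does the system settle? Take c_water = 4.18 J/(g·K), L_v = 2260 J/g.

Sum of m c ΔT and latent-heat terms is zero:
steam→water at 100 °C releases m L_v = 30.8·2260 = 69608
  condensate cools 100→T: 30.8·4.18·(T − 100) = 128.74(T − 100)
  original water: 6395.4(T − 13.8)
6524.1 T = 69608 + 12874 + 88257 = 170739
T ≈ 26.17 °C (< 100 °C, so full condensation is consistent).

T_f ≈ 26.2 °C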